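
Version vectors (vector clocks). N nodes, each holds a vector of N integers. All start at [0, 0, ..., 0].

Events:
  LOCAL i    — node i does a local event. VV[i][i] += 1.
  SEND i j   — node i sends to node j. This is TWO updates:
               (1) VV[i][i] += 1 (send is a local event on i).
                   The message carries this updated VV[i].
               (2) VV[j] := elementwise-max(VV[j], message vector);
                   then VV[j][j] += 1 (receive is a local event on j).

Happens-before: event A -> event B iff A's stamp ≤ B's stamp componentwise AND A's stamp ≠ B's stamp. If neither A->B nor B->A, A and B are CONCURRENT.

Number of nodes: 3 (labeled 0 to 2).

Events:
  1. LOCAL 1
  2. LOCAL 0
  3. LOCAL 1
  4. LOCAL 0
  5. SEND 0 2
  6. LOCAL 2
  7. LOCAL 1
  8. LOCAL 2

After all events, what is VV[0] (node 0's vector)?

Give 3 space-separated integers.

Initial: VV[0]=[0, 0, 0]
Initial: VV[1]=[0, 0, 0]
Initial: VV[2]=[0, 0, 0]
Event 1: LOCAL 1: VV[1][1]++ -> VV[1]=[0, 1, 0]
Event 2: LOCAL 0: VV[0][0]++ -> VV[0]=[1, 0, 0]
Event 3: LOCAL 1: VV[1][1]++ -> VV[1]=[0, 2, 0]
Event 4: LOCAL 0: VV[0][0]++ -> VV[0]=[2, 0, 0]
Event 5: SEND 0->2: VV[0][0]++ -> VV[0]=[3, 0, 0], msg_vec=[3, 0, 0]; VV[2]=max(VV[2],msg_vec) then VV[2][2]++ -> VV[2]=[3, 0, 1]
Event 6: LOCAL 2: VV[2][2]++ -> VV[2]=[3, 0, 2]
Event 7: LOCAL 1: VV[1][1]++ -> VV[1]=[0, 3, 0]
Event 8: LOCAL 2: VV[2][2]++ -> VV[2]=[3, 0, 3]
Final vectors: VV[0]=[3, 0, 0]; VV[1]=[0, 3, 0]; VV[2]=[3, 0, 3]

Answer: 3 0 0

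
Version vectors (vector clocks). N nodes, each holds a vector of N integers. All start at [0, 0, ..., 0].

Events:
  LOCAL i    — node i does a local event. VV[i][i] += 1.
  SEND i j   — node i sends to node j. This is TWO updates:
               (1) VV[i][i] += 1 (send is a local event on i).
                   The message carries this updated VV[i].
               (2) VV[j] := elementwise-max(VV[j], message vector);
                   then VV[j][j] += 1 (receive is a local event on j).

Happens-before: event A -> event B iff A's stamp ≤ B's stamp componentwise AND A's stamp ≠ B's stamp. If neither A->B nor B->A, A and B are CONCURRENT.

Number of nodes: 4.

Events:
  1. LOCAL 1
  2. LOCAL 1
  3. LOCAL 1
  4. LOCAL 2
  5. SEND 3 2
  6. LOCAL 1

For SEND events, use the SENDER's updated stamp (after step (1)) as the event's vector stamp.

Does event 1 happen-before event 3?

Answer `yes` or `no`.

Initial: VV[0]=[0, 0, 0, 0]
Initial: VV[1]=[0, 0, 0, 0]
Initial: VV[2]=[0, 0, 0, 0]
Initial: VV[3]=[0, 0, 0, 0]
Event 1: LOCAL 1: VV[1][1]++ -> VV[1]=[0, 1, 0, 0]
Event 2: LOCAL 1: VV[1][1]++ -> VV[1]=[0, 2, 0, 0]
Event 3: LOCAL 1: VV[1][1]++ -> VV[1]=[0, 3, 0, 0]
Event 4: LOCAL 2: VV[2][2]++ -> VV[2]=[0, 0, 1, 0]
Event 5: SEND 3->2: VV[3][3]++ -> VV[3]=[0, 0, 0, 1], msg_vec=[0, 0, 0, 1]; VV[2]=max(VV[2],msg_vec) then VV[2][2]++ -> VV[2]=[0, 0, 2, 1]
Event 6: LOCAL 1: VV[1][1]++ -> VV[1]=[0, 4, 0, 0]
Event 1 stamp: [0, 1, 0, 0]
Event 3 stamp: [0, 3, 0, 0]
[0, 1, 0, 0] <= [0, 3, 0, 0]? True. Equal? False. Happens-before: True

Answer: yes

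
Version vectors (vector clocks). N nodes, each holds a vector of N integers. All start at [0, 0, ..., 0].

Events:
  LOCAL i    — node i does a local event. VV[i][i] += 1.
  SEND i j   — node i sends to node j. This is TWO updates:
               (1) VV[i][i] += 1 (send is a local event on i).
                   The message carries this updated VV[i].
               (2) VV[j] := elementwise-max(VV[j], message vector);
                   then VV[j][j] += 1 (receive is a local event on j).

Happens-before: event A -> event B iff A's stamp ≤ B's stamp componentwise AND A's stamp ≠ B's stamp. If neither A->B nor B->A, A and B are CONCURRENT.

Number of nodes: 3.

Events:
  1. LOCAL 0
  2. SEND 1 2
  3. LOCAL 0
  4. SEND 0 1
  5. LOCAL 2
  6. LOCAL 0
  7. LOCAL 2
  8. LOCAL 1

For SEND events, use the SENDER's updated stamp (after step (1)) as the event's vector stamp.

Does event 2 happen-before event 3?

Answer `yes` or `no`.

Answer: no

Derivation:
Initial: VV[0]=[0, 0, 0]
Initial: VV[1]=[0, 0, 0]
Initial: VV[2]=[0, 0, 0]
Event 1: LOCAL 0: VV[0][0]++ -> VV[0]=[1, 0, 0]
Event 2: SEND 1->2: VV[1][1]++ -> VV[1]=[0, 1, 0], msg_vec=[0, 1, 0]; VV[2]=max(VV[2],msg_vec) then VV[2][2]++ -> VV[2]=[0, 1, 1]
Event 3: LOCAL 0: VV[0][0]++ -> VV[0]=[2, 0, 0]
Event 4: SEND 0->1: VV[0][0]++ -> VV[0]=[3, 0, 0], msg_vec=[3, 0, 0]; VV[1]=max(VV[1],msg_vec) then VV[1][1]++ -> VV[1]=[3, 2, 0]
Event 5: LOCAL 2: VV[2][2]++ -> VV[2]=[0, 1, 2]
Event 6: LOCAL 0: VV[0][0]++ -> VV[0]=[4, 0, 0]
Event 7: LOCAL 2: VV[2][2]++ -> VV[2]=[0, 1, 3]
Event 8: LOCAL 1: VV[1][1]++ -> VV[1]=[3, 3, 0]
Event 2 stamp: [0, 1, 0]
Event 3 stamp: [2, 0, 0]
[0, 1, 0] <= [2, 0, 0]? False. Equal? False. Happens-before: False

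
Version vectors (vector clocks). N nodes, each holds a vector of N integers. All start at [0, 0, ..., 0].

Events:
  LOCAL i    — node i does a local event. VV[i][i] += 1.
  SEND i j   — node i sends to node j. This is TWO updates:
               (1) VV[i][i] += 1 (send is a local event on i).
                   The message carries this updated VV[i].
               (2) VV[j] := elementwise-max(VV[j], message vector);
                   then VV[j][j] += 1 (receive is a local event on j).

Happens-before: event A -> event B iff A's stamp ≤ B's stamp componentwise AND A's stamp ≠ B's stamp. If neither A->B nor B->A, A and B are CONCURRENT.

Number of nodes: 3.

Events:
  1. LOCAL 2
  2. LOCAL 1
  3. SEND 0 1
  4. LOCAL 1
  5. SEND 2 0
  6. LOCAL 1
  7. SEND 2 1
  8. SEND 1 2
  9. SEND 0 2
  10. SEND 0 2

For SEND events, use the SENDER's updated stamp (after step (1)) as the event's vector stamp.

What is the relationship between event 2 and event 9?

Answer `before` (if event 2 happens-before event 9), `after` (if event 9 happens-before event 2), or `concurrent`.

Answer: concurrent

Derivation:
Initial: VV[0]=[0, 0, 0]
Initial: VV[1]=[0, 0, 0]
Initial: VV[2]=[0, 0, 0]
Event 1: LOCAL 2: VV[2][2]++ -> VV[2]=[0, 0, 1]
Event 2: LOCAL 1: VV[1][1]++ -> VV[1]=[0, 1, 0]
Event 3: SEND 0->1: VV[0][0]++ -> VV[0]=[1, 0, 0], msg_vec=[1, 0, 0]; VV[1]=max(VV[1],msg_vec) then VV[1][1]++ -> VV[1]=[1, 2, 0]
Event 4: LOCAL 1: VV[1][1]++ -> VV[1]=[1, 3, 0]
Event 5: SEND 2->0: VV[2][2]++ -> VV[2]=[0, 0, 2], msg_vec=[0, 0, 2]; VV[0]=max(VV[0],msg_vec) then VV[0][0]++ -> VV[0]=[2, 0, 2]
Event 6: LOCAL 1: VV[1][1]++ -> VV[1]=[1, 4, 0]
Event 7: SEND 2->1: VV[2][2]++ -> VV[2]=[0, 0, 3], msg_vec=[0, 0, 3]; VV[1]=max(VV[1],msg_vec) then VV[1][1]++ -> VV[1]=[1, 5, 3]
Event 8: SEND 1->2: VV[1][1]++ -> VV[1]=[1, 6, 3], msg_vec=[1, 6, 3]; VV[2]=max(VV[2],msg_vec) then VV[2][2]++ -> VV[2]=[1, 6, 4]
Event 9: SEND 0->2: VV[0][0]++ -> VV[0]=[3, 0, 2], msg_vec=[3, 0, 2]; VV[2]=max(VV[2],msg_vec) then VV[2][2]++ -> VV[2]=[3, 6, 5]
Event 10: SEND 0->2: VV[0][0]++ -> VV[0]=[4, 0, 2], msg_vec=[4, 0, 2]; VV[2]=max(VV[2],msg_vec) then VV[2][2]++ -> VV[2]=[4, 6, 6]
Event 2 stamp: [0, 1, 0]
Event 9 stamp: [3, 0, 2]
[0, 1, 0] <= [3, 0, 2]? False
[3, 0, 2] <= [0, 1, 0]? False
Relation: concurrent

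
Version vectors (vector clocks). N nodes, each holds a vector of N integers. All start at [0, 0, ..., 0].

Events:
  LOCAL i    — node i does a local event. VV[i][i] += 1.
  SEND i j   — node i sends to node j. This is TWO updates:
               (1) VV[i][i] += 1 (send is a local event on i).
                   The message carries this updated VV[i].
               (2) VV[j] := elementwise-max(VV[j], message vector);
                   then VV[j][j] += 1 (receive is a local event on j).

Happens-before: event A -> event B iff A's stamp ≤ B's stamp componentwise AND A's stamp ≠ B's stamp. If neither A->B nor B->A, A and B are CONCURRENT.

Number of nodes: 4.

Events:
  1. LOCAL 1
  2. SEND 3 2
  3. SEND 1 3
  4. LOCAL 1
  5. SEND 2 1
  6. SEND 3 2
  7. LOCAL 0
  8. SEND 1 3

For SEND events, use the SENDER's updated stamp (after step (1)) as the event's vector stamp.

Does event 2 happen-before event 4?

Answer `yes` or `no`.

Answer: no

Derivation:
Initial: VV[0]=[0, 0, 0, 0]
Initial: VV[1]=[0, 0, 0, 0]
Initial: VV[2]=[0, 0, 0, 0]
Initial: VV[3]=[0, 0, 0, 0]
Event 1: LOCAL 1: VV[1][1]++ -> VV[1]=[0, 1, 0, 0]
Event 2: SEND 3->2: VV[3][3]++ -> VV[3]=[0, 0, 0, 1], msg_vec=[0, 0, 0, 1]; VV[2]=max(VV[2],msg_vec) then VV[2][2]++ -> VV[2]=[0, 0, 1, 1]
Event 3: SEND 1->3: VV[1][1]++ -> VV[1]=[0, 2, 0, 0], msg_vec=[0, 2, 0, 0]; VV[3]=max(VV[3],msg_vec) then VV[3][3]++ -> VV[3]=[0, 2, 0, 2]
Event 4: LOCAL 1: VV[1][1]++ -> VV[1]=[0, 3, 0, 0]
Event 5: SEND 2->1: VV[2][2]++ -> VV[2]=[0, 0, 2, 1], msg_vec=[0, 0, 2, 1]; VV[1]=max(VV[1],msg_vec) then VV[1][1]++ -> VV[1]=[0, 4, 2, 1]
Event 6: SEND 3->2: VV[3][3]++ -> VV[3]=[0, 2, 0, 3], msg_vec=[0, 2, 0, 3]; VV[2]=max(VV[2],msg_vec) then VV[2][2]++ -> VV[2]=[0, 2, 3, 3]
Event 7: LOCAL 0: VV[0][0]++ -> VV[0]=[1, 0, 0, 0]
Event 8: SEND 1->3: VV[1][1]++ -> VV[1]=[0, 5, 2, 1], msg_vec=[0, 5, 2, 1]; VV[3]=max(VV[3],msg_vec) then VV[3][3]++ -> VV[3]=[0, 5, 2, 4]
Event 2 stamp: [0, 0, 0, 1]
Event 4 stamp: [0, 3, 0, 0]
[0, 0, 0, 1] <= [0, 3, 0, 0]? False. Equal? False. Happens-before: False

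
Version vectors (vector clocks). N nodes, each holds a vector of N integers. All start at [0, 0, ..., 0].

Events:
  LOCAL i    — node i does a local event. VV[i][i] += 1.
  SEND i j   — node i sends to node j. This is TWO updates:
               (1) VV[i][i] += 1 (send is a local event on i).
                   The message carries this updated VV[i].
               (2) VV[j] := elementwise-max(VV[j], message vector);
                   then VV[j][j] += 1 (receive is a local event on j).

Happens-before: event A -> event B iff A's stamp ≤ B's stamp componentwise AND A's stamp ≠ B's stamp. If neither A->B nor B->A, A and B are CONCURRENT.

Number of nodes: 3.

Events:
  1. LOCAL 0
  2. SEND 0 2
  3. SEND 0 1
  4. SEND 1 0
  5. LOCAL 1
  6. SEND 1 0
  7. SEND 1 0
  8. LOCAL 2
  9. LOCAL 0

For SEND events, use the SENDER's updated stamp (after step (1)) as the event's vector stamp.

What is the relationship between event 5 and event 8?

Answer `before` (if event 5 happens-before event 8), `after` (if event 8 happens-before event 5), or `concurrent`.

Initial: VV[0]=[0, 0, 0]
Initial: VV[1]=[0, 0, 0]
Initial: VV[2]=[0, 0, 0]
Event 1: LOCAL 0: VV[0][0]++ -> VV[0]=[1, 0, 0]
Event 2: SEND 0->2: VV[0][0]++ -> VV[0]=[2, 0, 0], msg_vec=[2, 0, 0]; VV[2]=max(VV[2],msg_vec) then VV[2][2]++ -> VV[2]=[2, 0, 1]
Event 3: SEND 0->1: VV[0][0]++ -> VV[0]=[3, 0, 0], msg_vec=[3, 0, 0]; VV[1]=max(VV[1],msg_vec) then VV[1][1]++ -> VV[1]=[3, 1, 0]
Event 4: SEND 1->0: VV[1][1]++ -> VV[1]=[3, 2, 0], msg_vec=[3, 2, 0]; VV[0]=max(VV[0],msg_vec) then VV[0][0]++ -> VV[0]=[4, 2, 0]
Event 5: LOCAL 1: VV[1][1]++ -> VV[1]=[3, 3, 0]
Event 6: SEND 1->0: VV[1][1]++ -> VV[1]=[3, 4, 0], msg_vec=[3, 4, 0]; VV[0]=max(VV[0],msg_vec) then VV[0][0]++ -> VV[0]=[5, 4, 0]
Event 7: SEND 1->0: VV[1][1]++ -> VV[1]=[3, 5, 0], msg_vec=[3, 5, 0]; VV[0]=max(VV[0],msg_vec) then VV[0][0]++ -> VV[0]=[6, 5, 0]
Event 8: LOCAL 2: VV[2][2]++ -> VV[2]=[2, 0, 2]
Event 9: LOCAL 0: VV[0][0]++ -> VV[0]=[7, 5, 0]
Event 5 stamp: [3, 3, 0]
Event 8 stamp: [2, 0, 2]
[3, 3, 0] <= [2, 0, 2]? False
[2, 0, 2] <= [3, 3, 0]? False
Relation: concurrent

Answer: concurrent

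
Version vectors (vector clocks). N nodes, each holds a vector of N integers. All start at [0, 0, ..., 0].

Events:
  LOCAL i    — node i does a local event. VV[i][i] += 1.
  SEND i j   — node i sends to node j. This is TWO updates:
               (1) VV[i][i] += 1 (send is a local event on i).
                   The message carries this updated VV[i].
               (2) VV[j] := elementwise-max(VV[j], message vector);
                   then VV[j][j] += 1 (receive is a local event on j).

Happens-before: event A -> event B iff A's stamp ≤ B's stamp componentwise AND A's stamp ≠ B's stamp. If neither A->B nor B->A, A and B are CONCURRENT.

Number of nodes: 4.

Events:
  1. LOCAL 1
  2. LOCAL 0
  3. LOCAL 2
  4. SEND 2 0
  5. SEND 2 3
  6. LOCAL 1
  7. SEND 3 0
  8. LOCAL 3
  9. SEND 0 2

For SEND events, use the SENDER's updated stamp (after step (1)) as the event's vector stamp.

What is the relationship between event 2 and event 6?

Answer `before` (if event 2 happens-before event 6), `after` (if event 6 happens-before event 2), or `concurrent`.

Initial: VV[0]=[0, 0, 0, 0]
Initial: VV[1]=[0, 0, 0, 0]
Initial: VV[2]=[0, 0, 0, 0]
Initial: VV[3]=[0, 0, 0, 0]
Event 1: LOCAL 1: VV[1][1]++ -> VV[1]=[0, 1, 0, 0]
Event 2: LOCAL 0: VV[0][0]++ -> VV[0]=[1, 0, 0, 0]
Event 3: LOCAL 2: VV[2][2]++ -> VV[2]=[0, 0, 1, 0]
Event 4: SEND 2->0: VV[2][2]++ -> VV[2]=[0, 0, 2, 0], msg_vec=[0, 0, 2, 0]; VV[0]=max(VV[0],msg_vec) then VV[0][0]++ -> VV[0]=[2, 0, 2, 0]
Event 5: SEND 2->3: VV[2][2]++ -> VV[2]=[0, 0, 3, 0], msg_vec=[0, 0, 3, 0]; VV[3]=max(VV[3],msg_vec) then VV[3][3]++ -> VV[3]=[0, 0, 3, 1]
Event 6: LOCAL 1: VV[1][1]++ -> VV[1]=[0, 2, 0, 0]
Event 7: SEND 3->0: VV[3][3]++ -> VV[3]=[0, 0, 3, 2], msg_vec=[0, 0, 3, 2]; VV[0]=max(VV[0],msg_vec) then VV[0][0]++ -> VV[0]=[3, 0, 3, 2]
Event 8: LOCAL 3: VV[3][3]++ -> VV[3]=[0, 0, 3, 3]
Event 9: SEND 0->2: VV[0][0]++ -> VV[0]=[4, 0, 3, 2], msg_vec=[4, 0, 3, 2]; VV[2]=max(VV[2],msg_vec) then VV[2][2]++ -> VV[2]=[4, 0, 4, 2]
Event 2 stamp: [1, 0, 0, 0]
Event 6 stamp: [0, 2, 0, 0]
[1, 0, 0, 0] <= [0, 2, 0, 0]? False
[0, 2, 0, 0] <= [1, 0, 0, 0]? False
Relation: concurrent

Answer: concurrent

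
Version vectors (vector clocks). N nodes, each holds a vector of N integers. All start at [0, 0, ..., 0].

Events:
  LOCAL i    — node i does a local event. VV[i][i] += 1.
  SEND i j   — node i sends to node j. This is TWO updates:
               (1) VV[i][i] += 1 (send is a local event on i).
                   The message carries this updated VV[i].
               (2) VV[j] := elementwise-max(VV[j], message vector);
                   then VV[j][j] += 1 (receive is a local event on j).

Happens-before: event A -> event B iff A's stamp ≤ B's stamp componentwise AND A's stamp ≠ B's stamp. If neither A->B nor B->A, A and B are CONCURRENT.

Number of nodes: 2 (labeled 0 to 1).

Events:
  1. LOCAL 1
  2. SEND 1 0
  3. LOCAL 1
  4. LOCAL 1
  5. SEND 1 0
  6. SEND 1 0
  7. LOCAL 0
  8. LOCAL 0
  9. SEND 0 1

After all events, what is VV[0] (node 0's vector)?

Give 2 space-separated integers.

Answer: 6 6

Derivation:
Initial: VV[0]=[0, 0]
Initial: VV[1]=[0, 0]
Event 1: LOCAL 1: VV[1][1]++ -> VV[1]=[0, 1]
Event 2: SEND 1->0: VV[1][1]++ -> VV[1]=[0, 2], msg_vec=[0, 2]; VV[0]=max(VV[0],msg_vec) then VV[0][0]++ -> VV[0]=[1, 2]
Event 3: LOCAL 1: VV[1][1]++ -> VV[1]=[0, 3]
Event 4: LOCAL 1: VV[1][1]++ -> VV[1]=[0, 4]
Event 5: SEND 1->0: VV[1][1]++ -> VV[1]=[0, 5], msg_vec=[0, 5]; VV[0]=max(VV[0],msg_vec) then VV[0][0]++ -> VV[0]=[2, 5]
Event 6: SEND 1->0: VV[1][1]++ -> VV[1]=[0, 6], msg_vec=[0, 6]; VV[0]=max(VV[0],msg_vec) then VV[0][0]++ -> VV[0]=[3, 6]
Event 7: LOCAL 0: VV[0][0]++ -> VV[0]=[4, 6]
Event 8: LOCAL 0: VV[0][0]++ -> VV[0]=[5, 6]
Event 9: SEND 0->1: VV[0][0]++ -> VV[0]=[6, 6], msg_vec=[6, 6]; VV[1]=max(VV[1],msg_vec) then VV[1][1]++ -> VV[1]=[6, 7]
Final vectors: VV[0]=[6, 6]; VV[1]=[6, 7]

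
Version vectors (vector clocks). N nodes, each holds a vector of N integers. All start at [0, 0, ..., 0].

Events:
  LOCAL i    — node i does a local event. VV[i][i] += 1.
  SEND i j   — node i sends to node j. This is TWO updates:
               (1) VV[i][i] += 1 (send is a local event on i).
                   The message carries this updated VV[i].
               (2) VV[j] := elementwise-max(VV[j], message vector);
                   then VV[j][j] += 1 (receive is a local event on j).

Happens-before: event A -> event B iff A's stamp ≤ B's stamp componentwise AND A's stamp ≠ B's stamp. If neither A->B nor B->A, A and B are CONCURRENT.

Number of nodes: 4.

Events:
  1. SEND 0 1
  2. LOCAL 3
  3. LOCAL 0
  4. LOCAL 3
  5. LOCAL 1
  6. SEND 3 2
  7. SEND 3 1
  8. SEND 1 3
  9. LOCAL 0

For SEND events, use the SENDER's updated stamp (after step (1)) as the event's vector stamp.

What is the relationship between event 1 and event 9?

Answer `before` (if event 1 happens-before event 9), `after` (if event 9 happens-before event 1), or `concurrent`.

Initial: VV[0]=[0, 0, 0, 0]
Initial: VV[1]=[0, 0, 0, 0]
Initial: VV[2]=[0, 0, 0, 0]
Initial: VV[3]=[0, 0, 0, 0]
Event 1: SEND 0->1: VV[0][0]++ -> VV[0]=[1, 0, 0, 0], msg_vec=[1, 0, 0, 0]; VV[1]=max(VV[1],msg_vec) then VV[1][1]++ -> VV[1]=[1, 1, 0, 0]
Event 2: LOCAL 3: VV[3][3]++ -> VV[3]=[0, 0, 0, 1]
Event 3: LOCAL 0: VV[0][0]++ -> VV[0]=[2, 0, 0, 0]
Event 4: LOCAL 3: VV[3][3]++ -> VV[3]=[0, 0, 0, 2]
Event 5: LOCAL 1: VV[1][1]++ -> VV[1]=[1, 2, 0, 0]
Event 6: SEND 3->2: VV[3][3]++ -> VV[3]=[0, 0, 0, 3], msg_vec=[0, 0, 0, 3]; VV[2]=max(VV[2],msg_vec) then VV[2][2]++ -> VV[2]=[0, 0, 1, 3]
Event 7: SEND 3->1: VV[3][3]++ -> VV[3]=[0, 0, 0, 4], msg_vec=[0, 0, 0, 4]; VV[1]=max(VV[1],msg_vec) then VV[1][1]++ -> VV[1]=[1, 3, 0, 4]
Event 8: SEND 1->3: VV[1][1]++ -> VV[1]=[1, 4, 0, 4], msg_vec=[1, 4, 0, 4]; VV[3]=max(VV[3],msg_vec) then VV[3][3]++ -> VV[3]=[1, 4, 0, 5]
Event 9: LOCAL 0: VV[0][0]++ -> VV[0]=[3, 0, 0, 0]
Event 1 stamp: [1, 0, 0, 0]
Event 9 stamp: [3, 0, 0, 0]
[1, 0, 0, 0] <= [3, 0, 0, 0]? True
[3, 0, 0, 0] <= [1, 0, 0, 0]? False
Relation: before

Answer: before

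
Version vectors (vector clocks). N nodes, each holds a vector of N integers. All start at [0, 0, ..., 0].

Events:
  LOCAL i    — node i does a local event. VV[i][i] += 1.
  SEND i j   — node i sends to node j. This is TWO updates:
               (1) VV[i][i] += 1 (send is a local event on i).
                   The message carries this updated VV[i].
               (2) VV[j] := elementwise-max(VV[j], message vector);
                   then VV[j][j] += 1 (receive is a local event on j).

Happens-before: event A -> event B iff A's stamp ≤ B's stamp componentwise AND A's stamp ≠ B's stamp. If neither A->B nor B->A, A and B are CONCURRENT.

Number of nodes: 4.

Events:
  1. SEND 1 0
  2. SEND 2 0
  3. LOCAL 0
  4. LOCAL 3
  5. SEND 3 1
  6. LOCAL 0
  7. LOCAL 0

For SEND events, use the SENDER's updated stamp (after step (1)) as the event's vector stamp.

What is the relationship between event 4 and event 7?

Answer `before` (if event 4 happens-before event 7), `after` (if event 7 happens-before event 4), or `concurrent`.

Answer: concurrent

Derivation:
Initial: VV[0]=[0, 0, 0, 0]
Initial: VV[1]=[0, 0, 0, 0]
Initial: VV[2]=[0, 0, 0, 0]
Initial: VV[3]=[0, 0, 0, 0]
Event 1: SEND 1->0: VV[1][1]++ -> VV[1]=[0, 1, 0, 0], msg_vec=[0, 1, 0, 0]; VV[0]=max(VV[0],msg_vec) then VV[0][0]++ -> VV[0]=[1, 1, 0, 0]
Event 2: SEND 2->0: VV[2][2]++ -> VV[2]=[0, 0, 1, 0], msg_vec=[0, 0, 1, 0]; VV[0]=max(VV[0],msg_vec) then VV[0][0]++ -> VV[0]=[2, 1, 1, 0]
Event 3: LOCAL 0: VV[0][0]++ -> VV[0]=[3, 1, 1, 0]
Event 4: LOCAL 3: VV[3][3]++ -> VV[3]=[0, 0, 0, 1]
Event 5: SEND 3->1: VV[3][3]++ -> VV[3]=[0, 0, 0, 2], msg_vec=[0, 0, 0, 2]; VV[1]=max(VV[1],msg_vec) then VV[1][1]++ -> VV[1]=[0, 2, 0, 2]
Event 6: LOCAL 0: VV[0][0]++ -> VV[0]=[4, 1, 1, 0]
Event 7: LOCAL 0: VV[0][0]++ -> VV[0]=[5, 1, 1, 0]
Event 4 stamp: [0, 0, 0, 1]
Event 7 stamp: [5, 1, 1, 0]
[0, 0, 0, 1] <= [5, 1, 1, 0]? False
[5, 1, 1, 0] <= [0, 0, 0, 1]? False
Relation: concurrent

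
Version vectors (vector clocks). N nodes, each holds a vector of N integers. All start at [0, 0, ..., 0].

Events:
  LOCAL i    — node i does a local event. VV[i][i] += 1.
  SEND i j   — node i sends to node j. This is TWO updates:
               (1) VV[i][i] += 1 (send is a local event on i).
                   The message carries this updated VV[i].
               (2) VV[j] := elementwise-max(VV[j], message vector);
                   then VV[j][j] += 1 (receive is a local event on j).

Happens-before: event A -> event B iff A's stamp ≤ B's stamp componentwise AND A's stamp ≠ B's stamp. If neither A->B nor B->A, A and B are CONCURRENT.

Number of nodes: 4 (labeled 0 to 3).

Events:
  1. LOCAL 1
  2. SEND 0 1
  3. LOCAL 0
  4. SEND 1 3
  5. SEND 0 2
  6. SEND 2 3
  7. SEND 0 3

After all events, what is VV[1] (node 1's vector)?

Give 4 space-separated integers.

Initial: VV[0]=[0, 0, 0, 0]
Initial: VV[1]=[0, 0, 0, 0]
Initial: VV[2]=[0, 0, 0, 0]
Initial: VV[3]=[0, 0, 0, 0]
Event 1: LOCAL 1: VV[1][1]++ -> VV[1]=[0, 1, 0, 0]
Event 2: SEND 0->1: VV[0][0]++ -> VV[0]=[1, 0, 0, 0], msg_vec=[1, 0, 0, 0]; VV[1]=max(VV[1],msg_vec) then VV[1][1]++ -> VV[1]=[1, 2, 0, 0]
Event 3: LOCAL 0: VV[0][0]++ -> VV[0]=[2, 0, 0, 0]
Event 4: SEND 1->3: VV[1][1]++ -> VV[1]=[1, 3, 0, 0], msg_vec=[1, 3, 0, 0]; VV[3]=max(VV[3],msg_vec) then VV[3][3]++ -> VV[3]=[1, 3, 0, 1]
Event 5: SEND 0->2: VV[0][0]++ -> VV[0]=[3, 0, 0, 0], msg_vec=[3, 0, 0, 0]; VV[2]=max(VV[2],msg_vec) then VV[2][2]++ -> VV[2]=[3, 0, 1, 0]
Event 6: SEND 2->3: VV[2][2]++ -> VV[2]=[3, 0, 2, 0], msg_vec=[3, 0, 2, 0]; VV[3]=max(VV[3],msg_vec) then VV[3][3]++ -> VV[3]=[3, 3, 2, 2]
Event 7: SEND 0->3: VV[0][0]++ -> VV[0]=[4, 0, 0, 0], msg_vec=[4, 0, 0, 0]; VV[3]=max(VV[3],msg_vec) then VV[3][3]++ -> VV[3]=[4, 3, 2, 3]
Final vectors: VV[0]=[4, 0, 0, 0]; VV[1]=[1, 3, 0, 0]; VV[2]=[3, 0, 2, 0]; VV[3]=[4, 3, 2, 3]

Answer: 1 3 0 0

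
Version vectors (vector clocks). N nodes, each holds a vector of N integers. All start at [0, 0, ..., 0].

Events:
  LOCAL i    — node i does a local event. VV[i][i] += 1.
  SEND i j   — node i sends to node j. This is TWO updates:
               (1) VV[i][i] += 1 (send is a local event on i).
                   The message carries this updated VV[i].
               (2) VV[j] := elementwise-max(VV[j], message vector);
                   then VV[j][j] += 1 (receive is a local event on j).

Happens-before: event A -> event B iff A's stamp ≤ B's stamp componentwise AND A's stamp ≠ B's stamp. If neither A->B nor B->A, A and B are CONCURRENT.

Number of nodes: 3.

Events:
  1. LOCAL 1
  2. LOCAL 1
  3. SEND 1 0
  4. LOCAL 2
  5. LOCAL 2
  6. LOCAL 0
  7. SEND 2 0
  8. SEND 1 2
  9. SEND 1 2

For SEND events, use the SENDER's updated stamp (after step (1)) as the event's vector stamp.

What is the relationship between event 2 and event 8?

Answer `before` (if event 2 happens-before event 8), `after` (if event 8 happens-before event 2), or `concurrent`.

Answer: before

Derivation:
Initial: VV[0]=[0, 0, 0]
Initial: VV[1]=[0, 0, 0]
Initial: VV[2]=[0, 0, 0]
Event 1: LOCAL 1: VV[1][1]++ -> VV[1]=[0, 1, 0]
Event 2: LOCAL 1: VV[1][1]++ -> VV[1]=[0, 2, 0]
Event 3: SEND 1->0: VV[1][1]++ -> VV[1]=[0, 3, 0], msg_vec=[0, 3, 0]; VV[0]=max(VV[0],msg_vec) then VV[0][0]++ -> VV[0]=[1, 3, 0]
Event 4: LOCAL 2: VV[2][2]++ -> VV[2]=[0, 0, 1]
Event 5: LOCAL 2: VV[2][2]++ -> VV[2]=[0, 0, 2]
Event 6: LOCAL 0: VV[0][0]++ -> VV[0]=[2, 3, 0]
Event 7: SEND 2->0: VV[2][2]++ -> VV[2]=[0, 0, 3], msg_vec=[0, 0, 3]; VV[0]=max(VV[0],msg_vec) then VV[0][0]++ -> VV[0]=[3, 3, 3]
Event 8: SEND 1->2: VV[1][1]++ -> VV[1]=[0, 4, 0], msg_vec=[0, 4, 0]; VV[2]=max(VV[2],msg_vec) then VV[2][2]++ -> VV[2]=[0, 4, 4]
Event 9: SEND 1->2: VV[1][1]++ -> VV[1]=[0, 5, 0], msg_vec=[0, 5, 0]; VV[2]=max(VV[2],msg_vec) then VV[2][2]++ -> VV[2]=[0, 5, 5]
Event 2 stamp: [0, 2, 0]
Event 8 stamp: [0, 4, 0]
[0, 2, 0] <= [0, 4, 0]? True
[0, 4, 0] <= [0, 2, 0]? False
Relation: before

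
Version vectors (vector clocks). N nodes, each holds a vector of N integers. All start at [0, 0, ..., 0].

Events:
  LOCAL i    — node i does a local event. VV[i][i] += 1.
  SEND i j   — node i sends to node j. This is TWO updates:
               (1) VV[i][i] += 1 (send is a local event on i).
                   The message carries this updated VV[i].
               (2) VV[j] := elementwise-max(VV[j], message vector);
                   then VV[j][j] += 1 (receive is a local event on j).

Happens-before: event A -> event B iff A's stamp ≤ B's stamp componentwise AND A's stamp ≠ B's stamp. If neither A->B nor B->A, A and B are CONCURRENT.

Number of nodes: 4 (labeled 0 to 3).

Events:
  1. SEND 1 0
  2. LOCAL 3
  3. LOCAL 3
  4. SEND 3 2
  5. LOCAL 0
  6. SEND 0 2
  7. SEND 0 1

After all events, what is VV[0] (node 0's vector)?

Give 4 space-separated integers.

Answer: 4 1 0 0

Derivation:
Initial: VV[0]=[0, 0, 0, 0]
Initial: VV[1]=[0, 0, 0, 0]
Initial: VV[2]=[0, 0, 0, 0]
Initial: VV[3]=[0, 0, 0, 0]
Event 1: SEND 1->0: VV[1][1]++ -> VV[1]=[0, 1, 0, 0], msg_vec=[0, 1, 0, 0]; VV[0]=max(VV[0],msg_vec) then VV[0][0]++ -> VV[0]=[1, 1, 0, 0]
Event 2: LOCAL 3: VV[3][3]++ -> VV[3]=[0, 0, 0, 1]
Event 3: LOCAL 3: VV[3][3]++ -> VV[3]=[0, 0, 0, 2]
Event 4: SEND 3->2: VV[3][3]++ -> VV[3]=[0, 0, 0, 3], msg_vec=[0, 0, 0, 3]; VV[2]=max(VV[2],msg_vec) then VV[2][2]++ -> VV[2]=[0, 0, 1, 3]
Event 5: LOCAL 0: VV[0][0]++ -> VV[0]=[2, 1, 0, 0]
Event 6: SEND 0->2: VV[0][0]++ -> VV[0]=[3, 1, 0, 0], msg_vec=[3, 1, 0, 0]; VV[2]=max(VV[2],msg_vec) then VV[2][2]++ -> VV[2]=[3, 1, 2, 3]
Event 7: SEND 0->1: VV[0][0]++ -> VV[0]=[4, 1, 0, 0], msg_vec=[4, 1, 0, 0]; VV[1]=max(VV[1],msg_vec) then VV[1][1]++ -> VV[1]=[4, 2, 0, 0]
Final vectors: VV[0]=[4, 1, 0, 0]; VV[1]=[4, 2, 0, 0]; VV[2]=[3, 1, 2, 3]; VV[3]=[0, 0, 0, 3]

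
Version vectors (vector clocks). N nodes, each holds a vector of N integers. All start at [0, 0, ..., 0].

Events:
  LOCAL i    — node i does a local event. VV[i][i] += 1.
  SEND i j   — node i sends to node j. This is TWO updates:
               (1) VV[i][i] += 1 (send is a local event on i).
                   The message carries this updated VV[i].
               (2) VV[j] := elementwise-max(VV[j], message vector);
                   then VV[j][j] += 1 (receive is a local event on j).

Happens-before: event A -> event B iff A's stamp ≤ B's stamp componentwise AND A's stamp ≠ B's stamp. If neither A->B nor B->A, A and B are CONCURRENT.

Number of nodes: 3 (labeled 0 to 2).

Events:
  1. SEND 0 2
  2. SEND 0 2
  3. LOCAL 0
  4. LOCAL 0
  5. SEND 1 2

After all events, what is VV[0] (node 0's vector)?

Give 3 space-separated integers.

Answer: 4 0 0

Derivation:
Initial: VV[0]=[0, 0, 0]
Initial: VV[1]=[0, 0, 0]
Initial: VV[2]=[0, 0, 0]
Event 1: SEND 0->2: VV[0][0]++ -> VV[0]=[1, 0, 0], msg_vec=[1, 0, 0]; VV[2]=max(VV[2],msg_vec) then VV[2][2]++ -> VV[2]=[1, 0, 1]
Event 2: SEND 0->2: VV[0][0]++ -> VV[0]=[2, 0, 0], msg_vec=[2, 0, 0]; VV[2]=max(VV[2],msg_vec) then VV[2][2]++ -> VV[2]=[2, 0, 2]
Event 3: LOCAL 0: VV[0][0]++ -> VV[0]=[3, 0, 0]
Event 4: LOCAL 0: VV[0][0]++ -> VV[0]=[4, 0, 0]
Event 5: SEND 1->2: VV[1][1]++ -> VV[1]=[0, 1, 0], msg_vec=[0, 1, 0]; VV[2]=max(VV[2],msg_vec) then VV[2][2]++ -> VV[2]=[2, 1, 3]
Final vectors: VV[0]=[4, 0, 0]; VV[1]=[0, 1, 0]; VV[2]=[2, 1, 3]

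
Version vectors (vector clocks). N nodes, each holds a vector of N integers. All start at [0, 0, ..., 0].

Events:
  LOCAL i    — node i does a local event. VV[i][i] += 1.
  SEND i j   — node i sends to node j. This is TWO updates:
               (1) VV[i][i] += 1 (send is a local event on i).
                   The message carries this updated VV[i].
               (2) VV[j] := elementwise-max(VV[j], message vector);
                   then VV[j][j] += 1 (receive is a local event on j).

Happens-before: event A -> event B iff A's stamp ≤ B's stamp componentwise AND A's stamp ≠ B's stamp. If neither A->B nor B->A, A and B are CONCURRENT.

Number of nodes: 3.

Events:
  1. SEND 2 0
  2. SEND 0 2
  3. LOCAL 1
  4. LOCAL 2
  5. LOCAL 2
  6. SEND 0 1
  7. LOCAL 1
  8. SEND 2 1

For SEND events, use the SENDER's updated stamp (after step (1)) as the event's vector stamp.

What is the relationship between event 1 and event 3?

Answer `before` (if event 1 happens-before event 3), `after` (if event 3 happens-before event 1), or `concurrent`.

Initial: VV[0]=[0, 0, 0]
Initial: VV[1]=[0, 0, 0]
Initial: VV[2]=[0, 0, 0]
Event 1: SEND 2->0: VV[2][2]++ -> VV[2]=[0, 0, 1], msg_vec=[0, 0, 1]; VV[0]=max(VV[0],msg_vec) then VV[0][0]++ -> VV[0]=[1, 0, 1]
Event 2: SEND 0->2: VV[0][0]++ -> VV[0]=[2, 0, 1], msg_vec=[2, 0, 1]; VV[2]=max(VV[2],msg_vec) then VV[2][2]++ -> VV[2]=[2, 0, 2]
Event 3: LOCAL 1: VV[1][1]++ -> VV[1]=[0, 1, 0]
Event 4: LOCAL 2: VV[2][2]++ -> VV[2]=[2, 0, 3]
Event 5: LOCAL 2: VV[2][2]++ -> VV[2]=[2, 0, 4]
Event 6: SEND 0->1: VV[0][0]++ -> VV[0]=[3, 0, 1], msg_vec=[3, 0, 1]; VV[1]=max(VV[1],msg_vec) then VV[1][1]++ -> VV[1]=[3, 2, 1]
Event 7: LOCAL 1: VV[1][1]++ -> VV[1]=[3, 3, 1]
Event 8: SEND 2->1: VV[2][2]++ -> VV[2]=[2, 0, 5], msg_vec=[2, 0, 5]; VV[1]=max(VV[1],msg_vec) then VV[1][1]++ -> VV[1]=[3, 4, 5]
Event 1 stamp: [0, 0, 1]
Event 3 stamp: [0, 1, 0]
[0, 0, 1] <= [0, 1, 0]? False
[0, 1, 0] <= [0, 0, 1]? False
Relation: concurrent

Answer: concurrent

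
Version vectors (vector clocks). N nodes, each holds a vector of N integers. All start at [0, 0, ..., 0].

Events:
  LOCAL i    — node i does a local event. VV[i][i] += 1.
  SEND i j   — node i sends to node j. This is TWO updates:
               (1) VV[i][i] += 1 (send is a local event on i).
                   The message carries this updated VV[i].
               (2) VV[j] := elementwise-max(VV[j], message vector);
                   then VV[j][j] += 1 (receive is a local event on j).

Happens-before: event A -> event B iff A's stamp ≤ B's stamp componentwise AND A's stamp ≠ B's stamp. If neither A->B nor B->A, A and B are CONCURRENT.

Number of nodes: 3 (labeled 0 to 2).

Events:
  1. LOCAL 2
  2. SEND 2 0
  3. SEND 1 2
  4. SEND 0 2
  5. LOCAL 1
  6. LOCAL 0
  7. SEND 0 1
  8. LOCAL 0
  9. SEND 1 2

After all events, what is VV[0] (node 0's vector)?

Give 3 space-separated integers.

Initial: VV[0]=[0, 0, 0]
Initial: VV[1]=[0, 0, 0]
Initial: VV[2]=[0, 0, 0]
Event 1: LOCAL 2: VV[2][2]++ -> VV[2]=[0, 0, 1]
Event 2: SEND 2->0: VV[2][2]++ -> VV[2]=[0, 0, 2], msg_vec=[0, 0, 2]; VV[0]=max(VV[0],msg_vec) then VV[0][0]++ -> VV[0]=[1, 0, 2]
Event 3: SEND 1->2: VV[1][1]++ -> VV[1]=[0, 1, 0], msg_vec=[0, 1, 0]; VV[2]=max(VV[2],msg_vec) then VV[2][2]++ -> VV[2]=[0, 1, 3]
Event 4: SEND 0->2: VV[0][0]++ -> VV[0]=[2, 0, 2], msg_vec=[2, 0, 2]; VV[2]=max(VV[2],msg_vec) then VV[2][2]++ -> VV[2]=[2, 1, 4]
Event 5: LOCAL 1: VV[1][1]++ -> VV[1]=[0, 2, 0]
Event 6: LOCAL 0: VV[0][0]++ -> VV[0]=[3, 0, 2]
Event 7: SEND 0->1: VV[0][0]++ -> VV[0]=[4, 0, 2], msg_vec=[4, 0, 2]; VV[1]=max(VV[1],msg_vec) then VV[1][1]++ -> VV[1]=[4, 3, 2]
Event 8: LOCAL 0: VV[0][0]++ -> VV[0]=[5, 0, 2]
Event 9: SEND 1->2: VV[1][1]++ -> VV[1]=[4, 4, 2], msg_vec=[4, 4, 2]; VV[2]=max(VV[2],msg_vec) then VV[2][2]++ -> VV[2]=[4, 4, 5]
Final vectors: VV[0]=[5, 0, 2]; VV[1]=[4, 4, 2]; VV[2]=[4, 4, 5]

Answer: 5 0 2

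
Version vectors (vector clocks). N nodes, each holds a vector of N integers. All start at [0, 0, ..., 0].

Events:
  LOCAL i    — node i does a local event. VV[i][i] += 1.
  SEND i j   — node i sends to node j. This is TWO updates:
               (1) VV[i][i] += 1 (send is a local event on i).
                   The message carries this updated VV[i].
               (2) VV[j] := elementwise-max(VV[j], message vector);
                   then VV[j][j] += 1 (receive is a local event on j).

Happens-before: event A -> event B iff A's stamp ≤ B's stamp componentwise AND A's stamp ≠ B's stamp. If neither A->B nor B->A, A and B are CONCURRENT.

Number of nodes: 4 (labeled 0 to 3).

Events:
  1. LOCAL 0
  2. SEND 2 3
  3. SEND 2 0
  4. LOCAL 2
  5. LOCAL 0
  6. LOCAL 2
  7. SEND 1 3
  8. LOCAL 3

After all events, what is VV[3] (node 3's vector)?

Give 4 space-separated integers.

Initial: VV[0]=[0, 0, 0, 0]
Initial: VV[1]=[0, 0, 0, 0]
Initial: VV[2]=[0, 0, 0, 0]
Initial: VV[3]=[0, 0, 0, 0]
Event 1: LOCAL 0: VV[0][0]++ -> VV[0]=[1, 0, 0, 0]
Event 2: SEND 2->3: VV[2][2]++ -> VV[2]=[0, 0, 1, 0], msg_vec=[0, 0, 1, 0]; VV[3]=max(VV[3],msg_vec) then VV[3][3]++ -> VV[3]=[0, 0, 1, 1]
Event 3: SEND 2->0: VV[2][2]++ -> VV[2]=[0, 0, 2, 0], msg_vec=[0, 0, 2, 0]; VV[0]=max(VV[0],msg_vec) then VV[0][0]++ -> VV[0]=[2, 0, 2, 0]
Event 4: LOCAL 2: VV[2][2]++ -> VV[2]=[0, 0, 3, 0]
Event 5: LOCAL 0: VV[0][0]++ -> VV[0]=[3, 0, 2, 0]
Event 6: LOCAL 2: VV[2][2]++ -> VV[2]=[0, 0, 4, 0]
Event 7: SEND 1->3: VV[1][1]++ -> VV[1]=[0, 1, 0, 0], msg_vec=[0, 1, 0, 0]; VV[3]=max(VV[3],msg_vec) then VV[3][3]++ -> VV[3]=[0, 1, 1, 2]
Event 8: LOCAL 3: VV[3][3]++ -> VV[3]=[0, 1, 1, 3]
Final vectors: VV[0]=[3, 0, 2, 0]; VV[1]=[0, 1, 0, 0]; VV[2]=[0, 0, 4, 0]; VV[3]=[0, 1, 1, 3]

Answer: 0 1 1 3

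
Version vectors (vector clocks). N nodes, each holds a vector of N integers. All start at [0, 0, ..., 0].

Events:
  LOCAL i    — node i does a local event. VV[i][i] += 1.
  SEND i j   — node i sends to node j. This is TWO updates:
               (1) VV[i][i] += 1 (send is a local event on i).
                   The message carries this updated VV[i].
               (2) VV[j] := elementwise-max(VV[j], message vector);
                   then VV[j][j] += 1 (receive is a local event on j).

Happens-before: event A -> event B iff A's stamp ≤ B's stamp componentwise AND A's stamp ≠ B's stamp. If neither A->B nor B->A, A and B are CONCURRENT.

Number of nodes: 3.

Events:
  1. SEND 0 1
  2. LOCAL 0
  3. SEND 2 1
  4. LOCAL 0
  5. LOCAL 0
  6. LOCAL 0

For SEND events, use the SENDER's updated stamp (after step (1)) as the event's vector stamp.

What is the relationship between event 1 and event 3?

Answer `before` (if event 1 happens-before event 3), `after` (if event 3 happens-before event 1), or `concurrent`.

Initial: VV[0]=[0, 0, 0]
Initial: VV[1]=[0, 0, 0]
Initial: VV[2]=[0, 0, 0]
Event 1: SEND 0->1: VV[0][0]++ -> VV[0]=[1, 0, 0], msg_vec=[1, 0, 0]; VV[1]=max(VV[1],msg_vec) then VV[1][1]++ -> VV[1]=[1, 1, 0]
Event 2: LOCAL 0: VV[0][0]++ -> VV[0]=[2, 0, 0]
Event 3: SEND 2->1: VV[2][2]++ -> VV[2]=[0, 0, 1], msg_vec=[0, 0, 1]; VV[1]=max(VV[1],msg_vec) then VV[1][1]++ -> VV[1]=[1, 2, 1]
Event 4: LOCAL 0: VV[0][0]++ -> VV[0]=[3, 0, 0]
Event 5: LOCAL 0: VV[0][0]++ -> VV[0]=[4, 0, 0]
Event 6: LOCAL 0: VV[0][0]++ -> VV[0]=[5, 0, 0]
Event 1 stamp: [1, 0, 0]
Event 3 stamp: [0, 0, 1]
[1, 0, 0] <= [0, 0, 1]? False
[0, 0, 1] <= [1, 0, 0]? False
Relation: concurrent

Answer: concurrent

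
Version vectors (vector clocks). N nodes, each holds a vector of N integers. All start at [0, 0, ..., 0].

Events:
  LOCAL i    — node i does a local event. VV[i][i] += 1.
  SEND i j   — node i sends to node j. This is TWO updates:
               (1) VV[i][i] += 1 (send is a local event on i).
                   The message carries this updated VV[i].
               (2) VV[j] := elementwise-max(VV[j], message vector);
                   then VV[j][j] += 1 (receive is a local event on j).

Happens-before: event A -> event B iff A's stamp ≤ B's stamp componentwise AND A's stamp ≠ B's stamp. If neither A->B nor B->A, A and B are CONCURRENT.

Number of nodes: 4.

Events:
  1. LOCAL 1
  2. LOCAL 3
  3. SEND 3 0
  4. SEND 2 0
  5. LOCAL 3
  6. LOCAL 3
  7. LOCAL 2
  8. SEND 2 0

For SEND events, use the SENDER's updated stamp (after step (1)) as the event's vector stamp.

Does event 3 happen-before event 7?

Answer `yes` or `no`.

Answer: no

Derivation:
Initial: VV[0]=[0, 0, 0, 0]
Initial: VV[1]=[0, 0, 0, 0]
Initial: VV[2]=[0, 0, 0, 0]
Initial: VV[3]=[0, 0, 0, 0]
Event 1: LOCAL 1: VV[1][1]++ -> VV[1]=[0, 1, 0, 0]
Event 2: LOCAL 3: VV[3][3]++ -> VV[3]=[0, 0, 0, 1]
Event 3: SEND 3->0: VV[3][3]++ -> VV[3]=[0, 0, 0, 2], msg_vec=[0, 0, 0, 2]; VV[0]=max(VV[0],msg_vec) then VV[0][0]++ -> VV[0]=[1, 0, 0, 2]
Event 4: SEND 2->0: VV[2][2]++ -> VV[2]=[0, 0, 1, 0], msg_vec=[0, 0, 1, 0]; VV[0]=max(VV[0],msg_vec) then VV[0][0]++ -> VV[0]=[2, 0, 1, 2]
Event 5: LOCAL 3: VV[3][3]++ -> VV[3]=[0, 0, 0, 3]
Event 6: LOCAL 3: VV[3][3]++ -> VV[3]=[0, 0, 0, 4]
Event 7: LOCAL 2: VV[2][2]++ -> VV[2]=[0, 0, 2, 0]
Event 8: SEND 2->0: VV[2][2]++ -> VV[2]=[0, 0, 3, 0], msg_vec=[0, 0, 3, 0]; VV[0]=max(VV[0],msg_vec) then VV[0][0]++ -> VV[0]=[3, 0, 3, 2]
Event 3 stamp: [0, 0, 0, 2]
Event 7 stamp: [0, 0, 2, 0]
[0, 0, 0, 2] <= [0, 0, 2, 0]? False. Equal? False. Happens-before: False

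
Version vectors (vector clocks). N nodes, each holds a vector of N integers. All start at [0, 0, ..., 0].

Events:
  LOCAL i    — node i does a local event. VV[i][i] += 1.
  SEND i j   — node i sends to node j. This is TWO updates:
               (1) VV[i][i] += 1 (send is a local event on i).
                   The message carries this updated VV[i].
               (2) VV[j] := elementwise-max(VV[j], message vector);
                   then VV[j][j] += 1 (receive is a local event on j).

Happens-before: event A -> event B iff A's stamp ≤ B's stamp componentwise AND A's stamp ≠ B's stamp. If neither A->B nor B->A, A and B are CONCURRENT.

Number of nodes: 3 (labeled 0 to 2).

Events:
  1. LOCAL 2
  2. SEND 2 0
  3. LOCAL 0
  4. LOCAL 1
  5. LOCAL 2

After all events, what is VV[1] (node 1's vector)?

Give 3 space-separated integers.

Answer: 0 1 0

Derivation:
Initial: VV[0]=[0, 0, 0]
Initial: VV[1]=[0, 0, 0]
Initial: VV[2]=[0, 0, 0]
Event 1: LOCAL 2: VV[2][2]++ -> VV[2]=[0, 0, 1]
Event 2: SEND 2->0: VV[2][2]++ -> VV[2]=[0, 0, 2], msg_vec=[0, 0, 2]; VV[0]=max(VV[0],msg_vec) then VV[0][0]++ -> VV[0]=[1, 0, 2]
Event 3: LOCAL 0: VV[0][0]++ -> VV[0]=[2, 0, 2]
Event 4: LOCAL 1: VV[1][1]++ -> VV[1]=[0, 1, 0]
Event 5: LOCAL 2: VV[2][2]++ -> VV[2]=[0, 0, 3]
Final vectors: VV[0]=[2, 0, 2]; VV[1]=[0, 1, 0]; VV[2]=[0, 0, 3]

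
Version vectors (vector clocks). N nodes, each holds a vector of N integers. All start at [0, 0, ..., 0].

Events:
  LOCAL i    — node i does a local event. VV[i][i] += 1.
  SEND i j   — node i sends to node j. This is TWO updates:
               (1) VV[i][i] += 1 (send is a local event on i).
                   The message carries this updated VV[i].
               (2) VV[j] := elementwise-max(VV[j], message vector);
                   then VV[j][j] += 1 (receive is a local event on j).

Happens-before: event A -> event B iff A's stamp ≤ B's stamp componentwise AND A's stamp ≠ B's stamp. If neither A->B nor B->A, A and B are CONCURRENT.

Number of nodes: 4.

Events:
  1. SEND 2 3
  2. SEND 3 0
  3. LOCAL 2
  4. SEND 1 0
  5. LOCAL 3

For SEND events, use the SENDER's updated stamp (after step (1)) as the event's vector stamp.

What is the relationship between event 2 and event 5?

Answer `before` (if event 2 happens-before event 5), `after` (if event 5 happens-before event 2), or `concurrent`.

Initial: VV[0]=[0, 0, 0, 0]
Initial: VV[1]=[0, 0, 0, 0]
Initial: VV[2]=[0, 0, 0, 0]
Initial: VV[3]=[0, 0, 0, 0]
Event 1: SEND 2->3: VV[2][2]++ -> VV[2]=[0, 0, 1, 0], msg_vec=[0, 0, 1, 0]; VV[3]=max(VV[3],msg_vec) then VV[3][3]++ -> VV[3]=[0, 0, 1, 1]
Event 2: SEND 3->0: VV[3][3]++ -> VV[3]=[0, 0, 1, 2], msg_vec=[0, 0, 1, 2]; VV[0]=max(VV[0],msg_vec) then VV[0][0]++ -> VV[0]=[1, 0, 1, 2]
Event 3: LOCAL 2: VV[2][2]++ -> VV[2]=[0, 0, 2, 0]
Event 4: SEND 1->0: VV[1][1]++ -> VV[1]=[0, 1, 0, 0], msg_vec=[0, 1, 0, 0]; VV[0]=max(VV[0],msg_vec) then VV[0][0]++ -> VV[0]=[2, 1, 1, 2]
Event 5: LOCAL 3: VV[3][3]++ -> VV[3]=[0, 0, 1, 3]
Event 2 stamp: [0, 0, 1, 2]
Event 5 stamp: [0, 0, 1, 3]
[0, 0, 1, 2] <= [0, 0, 1, 3]? True
[0, 0, 1, 3] <= [0, 0, 1, 2]? False
Relation: before

Answer: before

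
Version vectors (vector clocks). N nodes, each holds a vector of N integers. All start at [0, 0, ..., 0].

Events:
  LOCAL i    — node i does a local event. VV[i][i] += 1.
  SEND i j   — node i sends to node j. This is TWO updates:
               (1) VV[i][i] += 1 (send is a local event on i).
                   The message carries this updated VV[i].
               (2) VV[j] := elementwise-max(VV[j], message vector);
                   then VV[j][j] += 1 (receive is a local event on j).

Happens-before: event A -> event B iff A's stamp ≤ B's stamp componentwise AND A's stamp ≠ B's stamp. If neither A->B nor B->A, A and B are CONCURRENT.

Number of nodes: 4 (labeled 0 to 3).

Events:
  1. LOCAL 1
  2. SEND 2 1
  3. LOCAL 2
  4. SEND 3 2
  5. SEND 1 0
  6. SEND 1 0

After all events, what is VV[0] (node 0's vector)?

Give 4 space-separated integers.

Initial: VV[0]=[0, 0, 0, 0]
Initial: VV[1]=[0, 0, 0, 0]
Initial: VV[2]=[0, 0, 0, 0]
Initial: VV[3]=[0, 0, 0, 0]
Event 1: LOCAL 1: VV[1][1]++ -> VV[1]=[0, 1, 0, 0]
Event 2: SEND 2->1: VV[2][2]++ -> VV[2]=[0, 0, 1, 0], msg_vec=[0, 0, 1, 0]; VV[1]=max(VV[1],msg_vec) then VV[1][1]++ -> VV[1]=[0, 2, 1, 0]
Event 3: LOCAL 2: VV[2][2]++ -> VV[2]=[0, 0, 2, 0]
Event 4: SEND 3->2: VV[3][3]++ -> VV[3]=[0, 0, 0, 1], msg_vec=[0, 0, 0, 1]; VV[2]=max(VV[2],msg_vec) then VV[2][2]++ -> VV[2]=[0, 0, 3, 1]
Event 5: SEND 1->0: VV[1][1]++ -> VV[1]=[0, 3, 1, 0], msg_vec=[0, 3, 1, 0]; VV[0]=max(VV[0],msg_vec) then VV[0][0]++ -> VV[0]=[1, 3, 1, 0]
Event 6: SEND 1->0: VV[1][1]++ -> VV[1]=[0, 4, 1, 0], msg_vec=[0, 4, 1, 0]; VV[0]=max(VV[0],msg_vec) then VV[0][0]++ -> VV[0]=[2, 4, 1, 0]
Final vectors: VV[0]=[2, 4, 1, 0]; VV[1]=[0, 4, 1, 0]; VV[2]=[0, 0, 3, 1]; VV[3]=[0, 0, 0, 1]

Answer: 2 4 1 0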